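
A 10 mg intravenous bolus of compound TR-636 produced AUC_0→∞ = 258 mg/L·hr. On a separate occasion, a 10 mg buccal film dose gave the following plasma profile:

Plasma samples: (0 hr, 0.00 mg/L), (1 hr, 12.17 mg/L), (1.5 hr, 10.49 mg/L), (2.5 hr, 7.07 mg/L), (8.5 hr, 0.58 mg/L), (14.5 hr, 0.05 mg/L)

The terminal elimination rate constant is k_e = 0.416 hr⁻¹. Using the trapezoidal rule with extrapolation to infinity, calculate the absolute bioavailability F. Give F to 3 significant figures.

F = 0.176

Trapezoidal AUC_0→14.5 (buccal film):
  [0→1]: (0.00+12.17)/2 × 1 = 6.085
  [1→1.5]: (12.17+10.49)/2 × 0.5 = 5.665
  [1.5→2.5]: (10.49+7.07)/2 × 1 = 8.78
  [2.5→8.5]: (7.07+0.58)/2 × 6 = 22.95
  [8.5→14.5]: (0.58+0.05)/2 × 6 = 1.89
  Sum = 45.37 mg/L·hr
Tail: C_last/k_e = 0.05/0.416 = 0.120
AUC_0→∞ (buccal film) = 45.37 + 0.120 = 45.49 mg/L·hr
F = (AUC_ev/D_ev)/(AUC_iv/D_iv) = (45.49/10)/(258/10) = 4.549/25.8 = 0.1763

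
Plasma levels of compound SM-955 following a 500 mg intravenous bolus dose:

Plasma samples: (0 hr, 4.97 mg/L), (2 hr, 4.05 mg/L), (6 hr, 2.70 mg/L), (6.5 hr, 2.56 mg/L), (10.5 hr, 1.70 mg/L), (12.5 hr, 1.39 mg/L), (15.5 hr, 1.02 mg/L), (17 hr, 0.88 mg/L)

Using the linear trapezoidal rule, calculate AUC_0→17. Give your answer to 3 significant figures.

AUC = 40.5 mg/L·hr

Trapezoidal AUC_0→17:
  [0→2]: (4.97+4.05)/2 × 2 = 9.02
  [2→6]: (4.05+2.70)/2 × 4 = 13.5
  [6→6.5]: (2.70+2.56)/2 × 0.5 = 1.315
  [6.5→10.5]: (2.56+1.70)/2 × 4 = 8.52
  [10.5→12.5]: (1.70+1.39)/2 × 2 = 3.09
  [12.5→15.5]: (1.39+1.02)/2 × 3 = 3.615
  [15.5→17]: (1.02+0.88)/2 × 1.5 = 1.425
  Sum = 40.485 mg/L·hr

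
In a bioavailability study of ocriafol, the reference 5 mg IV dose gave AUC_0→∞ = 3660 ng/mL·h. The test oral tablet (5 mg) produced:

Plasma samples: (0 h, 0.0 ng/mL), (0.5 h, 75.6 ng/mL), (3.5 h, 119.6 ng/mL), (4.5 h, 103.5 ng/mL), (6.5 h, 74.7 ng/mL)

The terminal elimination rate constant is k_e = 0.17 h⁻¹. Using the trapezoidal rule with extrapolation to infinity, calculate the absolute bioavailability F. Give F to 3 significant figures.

Trapezoidal AUC_0→6.5 (oral tablet):
  [0→0.5]: (0.0+75.6)/2 × 0.5 = 18.9
  [0.5→3.5]: (75.6+119.6)/2 × 3 = 292.8
  [3.5→4.5]: (119.6+103.5)/2 × 1 = 111.55
  [4.5→6.5]: (103.5+74.7)/2 × 2 = 178.2
  Sum = 601.45 ng/mL·h
Tail: C_last/k_e = 74.7/0.17 = 439.412
AUC_0→∞ (oral tablet) = 601.45 + 439.412 = 1040.862 ng/mL·h
F = (AUC_ev/D_ev)/(AUC_iv/D_iv) = (1040.862/5)/(3660/5) = 208.1724/732 = 0.2844

F = 0.284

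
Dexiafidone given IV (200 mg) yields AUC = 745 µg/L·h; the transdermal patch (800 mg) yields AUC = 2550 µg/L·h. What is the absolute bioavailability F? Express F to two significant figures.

F = 0.86

F = (AUC_ev / D_ev) / (AUC_iv / D_iv)
  = (2550/800) / (745/200)
  = 3.1875 / 3.725 = 0.8557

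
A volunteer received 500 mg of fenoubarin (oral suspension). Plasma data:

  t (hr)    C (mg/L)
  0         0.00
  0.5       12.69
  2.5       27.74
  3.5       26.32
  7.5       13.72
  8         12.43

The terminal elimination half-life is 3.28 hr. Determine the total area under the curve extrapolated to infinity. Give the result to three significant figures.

AUC = 216 mg/L·hr

Trapezoidal AUC_0→8:
  [0→0.5]: (0.00+12.69)/2 × 0.5 = 3.1725
  [0.5→2.5]: (12.69+27.74)/2 × 2 = 40.43
  [2.5→3.5]: (27.74+26.32)/2 × 1 = 27.03
  [3.5→7.5]: (26.32+13.72)/2 × 4 = 80.08
  [7.5→8]: (13.72+12.43)/2 × 0.5 = 6.5375
  Sum = 157.25 mg/L·hr
k_e = ln2 / t½ = 0.693147 / 3.28 = 0.2113 hr^-1
Extrapolated tail: C_last / k_e = 12.43 / 0.2113 = 58.826
AUC_0→∞ = 157.25 + 58.826 = 216.076 mg/L·hr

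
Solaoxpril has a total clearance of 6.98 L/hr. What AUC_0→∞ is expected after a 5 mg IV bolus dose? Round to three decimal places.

AUC = 0.716 mg/L·hr

AUC_0→∞ = Dose_iv / CL
        = 5 / 6.98 = 0.716332 mg/L·hr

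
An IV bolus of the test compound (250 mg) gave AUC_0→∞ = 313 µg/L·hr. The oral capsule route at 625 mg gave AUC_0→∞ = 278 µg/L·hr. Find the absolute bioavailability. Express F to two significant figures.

F = (AUC_ev / D_ev) / (AUC_iv / D_iv)
  = (278/625) / (313/250)
  = 0.4448 / 1.252 = 0.3553

F = 0.36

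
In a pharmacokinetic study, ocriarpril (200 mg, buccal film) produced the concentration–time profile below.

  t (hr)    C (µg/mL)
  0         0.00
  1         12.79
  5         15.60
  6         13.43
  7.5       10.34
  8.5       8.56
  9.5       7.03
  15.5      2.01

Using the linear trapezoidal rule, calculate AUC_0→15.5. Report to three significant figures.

Trapezoidal AUC_0→15.5:
  [0→1]: (0.00+12.79)/2 × 1 = 6.395
  [1→5]: (12.79+15.60)/2 × 4 = 56.78
  [5→6]: (15.60+13.43)/2 × 1 = 14.515
  [6→7.5]: (13.43+10.34)/2 × 1.5 = 17.8275
  [7.5→8.5]: (10.34+8.56)/2 × 1 = 9.45
  [8.5→9.5]: (8.56+7.03)/2 × 1 = 7.795
  [9.5→15.5]: (7.03+2.01)/2 × 6 = 27.12
  Sum = 139.8825 µg/mL·hr

AUC = 140 µg/mL·hr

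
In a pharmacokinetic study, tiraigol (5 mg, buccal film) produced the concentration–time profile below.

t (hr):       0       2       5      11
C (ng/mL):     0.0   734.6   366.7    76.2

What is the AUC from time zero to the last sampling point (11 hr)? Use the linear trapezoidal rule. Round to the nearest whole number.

AUC = 3715 ng/mL·hr

Trapezoidal AUC_0→11:
  [0→2]: (0.0+734.6)/2 × 2 = 734.6
  [2→5]: (734.6+366.7)/2 × 3 = 1651.95
  [5→11]: (366.7+76.2)/2 × 6 = 1328.7
  Sum = 3715.25 ng/mL·hr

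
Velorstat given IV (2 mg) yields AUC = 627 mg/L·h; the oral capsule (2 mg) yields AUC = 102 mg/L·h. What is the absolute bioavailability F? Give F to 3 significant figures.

F = 0.163

F = (AUC_ev / D_ev) / (AUC_iv / D_iv)
  = (102/2) / (627/2)
  = 51 / 313.5 = 0.1627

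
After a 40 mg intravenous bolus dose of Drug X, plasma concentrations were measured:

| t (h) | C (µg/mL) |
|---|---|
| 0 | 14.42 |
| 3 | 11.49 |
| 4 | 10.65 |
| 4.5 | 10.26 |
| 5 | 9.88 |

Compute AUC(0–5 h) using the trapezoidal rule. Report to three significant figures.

Trapezoidal AUC_0→5:
  [0→3]: (14.42+11.49)/2 × 3 = 38.865
  [3→4]: (11.49+10.65)/2 × 1 = 11.07
  [4→4.5]: (10.65+10.26)/2 × 0.5 = 5.2275
  [4.5→5]: (10.26+9.88)/2 × 0.5 = 5.035
  Sum = 60.1975 µg/mL·h

AUC = 60.2 µg/mL·h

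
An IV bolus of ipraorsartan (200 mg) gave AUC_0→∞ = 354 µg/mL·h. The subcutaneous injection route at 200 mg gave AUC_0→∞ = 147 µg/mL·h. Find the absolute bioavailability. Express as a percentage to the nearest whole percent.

F = 42%

F = (AUC_ev / D_ev) / (AUC_iv / D_iv)
  = (147/200) / (354/200)
  = 0.735 / 1.77 = 0.4153
  = 41.53%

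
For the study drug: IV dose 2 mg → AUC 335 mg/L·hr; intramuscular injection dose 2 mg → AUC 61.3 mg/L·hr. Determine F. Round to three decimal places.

F = 0.183

F = (AUC_ev / D_ev) / (AUC_iv / D_iv)
  = (61.3/2) / (335/2)
  = 30.65 / 167.5 = 0.1830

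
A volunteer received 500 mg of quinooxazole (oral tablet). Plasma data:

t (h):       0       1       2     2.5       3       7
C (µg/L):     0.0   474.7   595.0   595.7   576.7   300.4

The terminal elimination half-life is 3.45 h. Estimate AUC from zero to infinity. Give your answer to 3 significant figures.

AUC = 4610 µg/L·h

Trapezoidal AUC_0→7:
  [0→1]: (0.0+474.7)/2 × 1 = 237.35
  [1→2]: (474.7+595.0)/2 × 1 = 534.85
  [2→2.5]: (595.0+595.7)/2 × 0.5 = 297.675
  [2.5→3]: (595.7+576.7)/2 × 0.5 = 293.1
  [3→7]: (576.7+300.4)/2 × 4 = 1754.2
  Sum = 3117.175 µg/L·h
k_e = ln2 / t½ = 0.693147 / 3.45 = 0.2009 h^-1
Extrapolated tail: C_last / k_e = 300.4 / 0.2009 = 1495.271
AUC_0→∞ = 3117.175 + 1495.271 = 4612.446 µg/L·h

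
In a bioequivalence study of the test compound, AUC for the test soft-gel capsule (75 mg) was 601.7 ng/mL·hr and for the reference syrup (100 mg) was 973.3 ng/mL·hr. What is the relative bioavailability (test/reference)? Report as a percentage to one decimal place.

F_rel = 82.4%

F_rel = (AUC_test/D_test) / (AUC_ref/D_ref)
      = (601.7/75) / (973.3/100)
      = 8.02267 / 9.733 = 0.8243 = 82.43%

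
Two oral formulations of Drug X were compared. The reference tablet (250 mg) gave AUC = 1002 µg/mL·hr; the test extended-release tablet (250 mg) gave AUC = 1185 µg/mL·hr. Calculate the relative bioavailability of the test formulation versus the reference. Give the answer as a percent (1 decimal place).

F_rel = (AUC_test/D_test) / (AUC_ref/D_ref)
      = (1185/250) / (1002/250)
      = 4.74 / 4.008 = 1.1826 = 118.26%

F_rel = 118.3%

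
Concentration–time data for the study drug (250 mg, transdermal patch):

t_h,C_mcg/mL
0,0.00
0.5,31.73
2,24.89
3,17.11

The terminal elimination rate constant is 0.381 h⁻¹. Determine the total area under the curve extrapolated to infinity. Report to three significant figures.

Trapezoidal AUC_0→3:
  [0→0.5]: (0.00+31.73)/2 × 0.5 = 7.9325
  [0.5→2]: (31.73+24.89)/2 × 1.5 = 42.465
  [2→3]: (24.89+17.11)/2 × 1 = 21.0
  Sum = 71.3975 mcg/mL·h
Extrapolated tail: C_last / k_e = 17.11 / 0.381 = 44.908
AUC_0→∞ = 71.3975 + 44.908 = 116.3055 mcg/mL·h

AUC = 116 mcg/mL·h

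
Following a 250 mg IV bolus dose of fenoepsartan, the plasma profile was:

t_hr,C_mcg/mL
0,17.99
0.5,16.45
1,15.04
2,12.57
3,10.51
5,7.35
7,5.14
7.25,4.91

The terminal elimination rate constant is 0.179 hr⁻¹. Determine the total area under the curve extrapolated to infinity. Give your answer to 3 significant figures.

Trapezoidal AUC_0→7.25:
  [0→0.5]: (17.99+16.45)/2 × 0.5 = 8.61
  [0.5→1]: (16.45+15.04)/2 × 0.5 = 7.8725
  [1→2]: (15.04+12.57)/2 × 1 = 13.805
  [2→3]: (12.57+10.51)/2 × 1 = 11.54
  [3→5]: (10.51+7.35)/2 × 2 = 17.86
  [5→7]: (7.35+5.14)/2 × 2 = 12.49
  [7→7.25]: (5.14+4.91)/2 × 0.25 = 1.25625
  Sum = 73.43375 mcg/mL·hr
Extrapolated tail: C_last / k_e = 4.91 / 0.179 = 27.430
AUC_0→∞ = 73.43375 + 27.430 = 100.86375 mcg/mL·hr

AUC = 101 mcg/mL·hr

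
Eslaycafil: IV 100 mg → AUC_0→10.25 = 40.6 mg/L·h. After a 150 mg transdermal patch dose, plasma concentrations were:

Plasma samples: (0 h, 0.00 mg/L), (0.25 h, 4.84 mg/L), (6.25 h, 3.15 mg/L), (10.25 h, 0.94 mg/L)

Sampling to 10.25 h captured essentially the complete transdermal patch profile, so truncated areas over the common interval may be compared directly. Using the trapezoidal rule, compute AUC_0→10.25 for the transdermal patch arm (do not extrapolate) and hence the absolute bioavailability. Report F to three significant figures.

F = 0.538

Trapezoidal AUC_0→10.25 (transdermal patch):
  [0→0.25]: (0.00+4.84)/2 × 0.25 = 0.605
  [0.25→6.25]: (4.84+3.15)/2 × 6 = 23.97
  [6.25→10.25]: (3.15+0.94)/2 × 4 = 8.18
  Sum = 32.755 mg/L·h
F = (AUC_ev/D_ev)/(AUC_iv/D_iv) = (32.755/150)/(40.6/100) = 0.218367/0.406 = 0.5378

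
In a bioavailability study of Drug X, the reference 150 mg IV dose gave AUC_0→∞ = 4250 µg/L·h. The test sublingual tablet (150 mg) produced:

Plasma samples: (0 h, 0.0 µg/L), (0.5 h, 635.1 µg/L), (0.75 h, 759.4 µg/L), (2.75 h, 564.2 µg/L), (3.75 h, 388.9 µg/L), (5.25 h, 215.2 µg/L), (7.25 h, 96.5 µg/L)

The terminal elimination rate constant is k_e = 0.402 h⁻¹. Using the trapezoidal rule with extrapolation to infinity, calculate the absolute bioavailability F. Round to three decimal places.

F = 0.738

Trapezoidal AUC_0→7.25 (sublingual tablet):
  [0→0.5]: (0.0+635.1)/2 × 0.5 = 158.775
  [0.5→0.75]: (635.1+759.4)/2 × 0.25 = 174.3125
  [0.75→2.75]: (759.4+564.2)/2 × 2 = 1323.6
  [2.75→3.75]: (564.2+388.9)/2 × 1 = 476.55
  [3.75→5.25]: (388.9+215.2)/2 × 1.5 = 453.075
  [5.25→7.25]: (215.2+96.5)/2 × 2 = 311.7
  Sum = 2898.0125 µg/L·h
Tail: C_last/k_e = 96.5/0.402 = 240.050
AUC_0→∞ (sublingual tablet) = 2898.0125 + 240.050 = 3138.0625 µg/L·h
F = (AUC_ev/D_ev)/(AUC_iv/D_iv) = (3138.0625/150)/(4250/150) = 20.9204/28.3333 = 0.7384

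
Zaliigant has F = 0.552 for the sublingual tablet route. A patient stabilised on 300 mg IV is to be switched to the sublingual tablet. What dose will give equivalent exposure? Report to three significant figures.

For equal systemic exposure: F × D_ev = D_iv
D_ev = D_iv / F = 300 / 0.552 = 543.478 mg

D_sublingual = 543 mg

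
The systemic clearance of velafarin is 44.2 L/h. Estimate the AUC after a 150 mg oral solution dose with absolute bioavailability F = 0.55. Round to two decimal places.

AUC_0→∞ = F × Dose / CL
        = 0.55 × 150 / 44.2 = 1.86652 mg/L·h

AUC = 1.87 mg/L·h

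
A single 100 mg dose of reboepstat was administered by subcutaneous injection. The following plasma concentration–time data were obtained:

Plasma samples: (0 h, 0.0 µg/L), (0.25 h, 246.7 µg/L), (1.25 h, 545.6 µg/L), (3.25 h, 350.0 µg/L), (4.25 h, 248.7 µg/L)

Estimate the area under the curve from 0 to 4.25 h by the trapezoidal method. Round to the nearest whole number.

AUC = 1622 µg/L·h

Trapezoidal AUC_0→4.25:
  [0→0.25]: (0.0+246.7)/2 × 0.25 = 30.8375
  [0.25→1.25]: (246.7+545.6)/2 × 1 = 396.15
  [1.25→3.25]: (545.6+350.0)/2 × 2 = 895.6
  [3.25→4.25]: (350.0+248.7)/2 × 1 = 299.35
  Sum = 1621.9375 µg/L·h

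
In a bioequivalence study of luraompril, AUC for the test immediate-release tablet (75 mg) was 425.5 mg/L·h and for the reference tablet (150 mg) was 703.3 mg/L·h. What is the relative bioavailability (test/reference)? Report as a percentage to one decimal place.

F_rel = 121.0%

F_rel = (AUC_test/D_test) / (AUC_ref/D_ref)
      = (425.5/75) / (703.3/150)
      = 5.67333 / 4.68867 = 1.2100 = 121.00%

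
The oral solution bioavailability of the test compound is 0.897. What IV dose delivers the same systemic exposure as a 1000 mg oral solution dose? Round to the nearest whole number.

Systemic exposure from an extravascular dose = F × D_ev, so the equivalent IV dose is F × D_ev.
D_iv = F × D_ev = 0.897 × 1000 = 897 mg

D_iv = 897 mg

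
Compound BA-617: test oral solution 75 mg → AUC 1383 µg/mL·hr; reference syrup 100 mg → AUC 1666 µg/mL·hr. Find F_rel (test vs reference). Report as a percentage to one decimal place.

F_rel = 110.7%

F_rel = (AUC_test/D_test) / (AUC_ref/D_ref)
      = (1383/75) / (1666/100)
      = 18.44 / 16.66 = 1.1068 = 110.68%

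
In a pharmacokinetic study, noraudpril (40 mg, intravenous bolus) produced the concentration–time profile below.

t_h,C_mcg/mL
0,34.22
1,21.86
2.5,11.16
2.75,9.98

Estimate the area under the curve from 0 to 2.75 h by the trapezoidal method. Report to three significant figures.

AUC = 55.4 mcg/mL·h

Trapezoidal AUC_0→2.75:
  [0→1]: (34.22+21.86)/2 × 1 = 28.04
  [1→2.5]: (21.86+11.16)/2 × 1.5 = 24.765
  [2.5→2.75]: (11.16+9.98)/2 × 0.25 = 2.6425
  Sum = 55.4475 mcg/mL·h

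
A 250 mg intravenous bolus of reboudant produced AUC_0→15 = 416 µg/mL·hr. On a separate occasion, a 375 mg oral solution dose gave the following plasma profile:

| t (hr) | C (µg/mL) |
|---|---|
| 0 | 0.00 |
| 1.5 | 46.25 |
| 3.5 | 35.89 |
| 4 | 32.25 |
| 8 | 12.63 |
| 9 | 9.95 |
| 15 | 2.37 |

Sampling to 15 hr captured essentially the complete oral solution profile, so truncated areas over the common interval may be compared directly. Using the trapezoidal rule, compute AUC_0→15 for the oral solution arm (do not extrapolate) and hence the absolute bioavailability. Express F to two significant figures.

F = 0.44

Trapezoidal AUC_0→15 (oral solution):
  [0→1.5]: (0.00+46.25)/2 × 1.5 = 34.6875
  [1.5→3.5]: (46.25+35.89)/2 × 2 = 82.14
  [3.5→4]: (35.89+32.25)/2 × 0.5 = 17.035
  [4→8]: (32.25+12.63)/2 × 4 = 89.76
  [8→9]: (12.63+9.95)/2 × 1 = 11.29
  [9→15]: (9.95+2.37)/2 × 6 = 36.96
  Sum = 271.8725 µg/mL·hr
F = (AUC_ev/D_ev)/(AUC_iv/D_iv) = (271.8725/375)/(416/250) = 0.724993/1.664 = 0.4357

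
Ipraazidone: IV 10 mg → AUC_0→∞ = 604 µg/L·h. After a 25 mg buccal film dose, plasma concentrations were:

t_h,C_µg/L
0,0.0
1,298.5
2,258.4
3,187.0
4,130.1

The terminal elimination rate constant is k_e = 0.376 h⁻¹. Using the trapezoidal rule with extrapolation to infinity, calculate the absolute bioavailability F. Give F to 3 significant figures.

F = 0.765

Trapezoidal AUC_0→4 (buccal film):
  [0→1]: (0.0+298.5)/2 × 1 = 149.25
  [1→2]: (298.5+258.4)/2 × 1 = 278.45
  [2→3]: (258.4+187.0)/2 × 1 = 222.7
  [3→4]: (187.0+130.1)/2 × 1 = 158.55
  Sum = 808.95 µg/L·h
Tail: C_last/k_e = 130.1/0.376 = 346.011
AUC_0→∞ (buccal film) = 808.95 + 346.011 = 1154.961 µg/L·h
F = (AUC_ev/D_ev)/(AUC_iv/D_iv) = (1154.961/25)/(604/10) = 46.19844/60.4 = 0.7649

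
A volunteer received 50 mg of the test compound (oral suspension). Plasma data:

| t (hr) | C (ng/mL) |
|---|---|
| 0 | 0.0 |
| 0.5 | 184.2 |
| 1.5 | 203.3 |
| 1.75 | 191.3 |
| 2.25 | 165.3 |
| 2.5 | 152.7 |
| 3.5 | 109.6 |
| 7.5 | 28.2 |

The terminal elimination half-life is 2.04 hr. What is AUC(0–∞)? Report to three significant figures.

AUC = 908 ng/mL·hr

Trapezoidal AUC_0→7.5:
  [0→0.5]: (0.0+184.2)/2 × 0.5 = 46.05
  [0.5→1.5]: (184.2+203.3)/2 × 1 = 193.75
  [1.5→1.75]: (203.3+191.3)/2 × 0.25 = 49.325
  [1.75→2.25]: (191.3+165.3)/2 × 0.5 = 89.15
  [2.25→2.5]: (165.3+152.7)/2 × 0.25 = 39.75
  [2.5→3.5]: (152.7+109.6)/2 × 1 = 131.15
  [3.5→7.5]: (109.6+28.2)/2 × 4 = 275.6
  Sum = 824.775 ng/mL·hr
k_e = ln2 / t½ = 0.693147 / 2.04 = 0.3398 hr^-1
Extrapolated tail: C_last / k_e = 28.2 / 0.3398 = 82.990
AUC_0→∞ = 824.775 + 82.990 = 907.765 ng/mL·hr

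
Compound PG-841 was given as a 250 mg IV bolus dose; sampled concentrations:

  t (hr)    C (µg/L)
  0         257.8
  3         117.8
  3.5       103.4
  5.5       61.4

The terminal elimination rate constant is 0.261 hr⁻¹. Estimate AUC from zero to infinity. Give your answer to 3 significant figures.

Trapezoidal AUC_0→5.5:
  [0→3]: (257.8+117.8)/2 × 3 = 563.4
  [3→3.5]: (117.8+103.4)/2 × 0.5 = 55.3
  [3.5→5.5]: (103.4+61.4)/2 × 2 = 164.8
  Sum = 783.5 µg/L·hr
Extrapolated tail: C_last / k_e = 61.4 / 0.261 = 235.249
AUC_0→∞ = 783.5 + 235.249 = 1018.749 µg/L·hr

AUC = 1020 µg/L·hr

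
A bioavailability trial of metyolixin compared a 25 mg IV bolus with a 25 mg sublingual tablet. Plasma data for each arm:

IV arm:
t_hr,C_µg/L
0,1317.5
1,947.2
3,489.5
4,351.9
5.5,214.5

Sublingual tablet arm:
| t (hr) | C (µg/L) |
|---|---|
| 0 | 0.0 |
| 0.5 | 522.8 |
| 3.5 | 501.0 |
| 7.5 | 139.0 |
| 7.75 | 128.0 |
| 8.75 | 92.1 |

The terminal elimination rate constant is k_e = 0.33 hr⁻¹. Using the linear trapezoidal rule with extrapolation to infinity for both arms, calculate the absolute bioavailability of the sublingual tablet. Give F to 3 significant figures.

F = 0.829

Trapezoidal AUC_0→5.5 (IV):
  [0→1]: (1317.5+947.2)/2 × 1 = 1132.35
  [1→3]: (947.2+489.5)/2 × 2 = 1436.7
  [3→4]: (489.5+351.9)/2 × 1 = 420.7
  [4→5.5]: (351.9+214.5)/2 × 1.5 = 424.8
  Sum = 3414.55 µg/L·hr
IV tail: 214.5/0.33 = 650.000; AUC_iv,0→∞ = 3414.55 + 650.000 = 4064.55 µg/L·hr
Trapezoidal AUC_0→8.75 (sublingual tablet):
  [0→0.5]: (0.0+522.8)/2 × 0.5 = 130.7
  [0.5→3.5]: (522.8+501.0)/2 × 3 = 1535.7
  [3.5→7.5]: (501.0+139.0)/2 × 4 = 1280.0
  [7.5→7.75]: (139.0+128.0)/2 × 0.25 = 33.375
  [7.75→8.75]: (128.0+92.1)/2 × 1 = 110.05
  Sum = 3089.825 µg/L·hr
sublingual tablet tail: 92.1/0.33 = 279.091; AUC_ev,0→∞ = 3089.825 + 279.091 = 3368.916 µg/L·hr
F = (AUC_ev/D_ev)/(AUC_iv/D_iv) = (3368.916/25)/(4064.55/25) = 134.75664/162.582 = 0.8289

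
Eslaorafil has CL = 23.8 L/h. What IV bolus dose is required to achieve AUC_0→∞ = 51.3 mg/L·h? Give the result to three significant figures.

Dose = 1220 mg

Dose_iv = CL × AUC_0→∞
     = 23.8 × 51.3 = 1220.94 mg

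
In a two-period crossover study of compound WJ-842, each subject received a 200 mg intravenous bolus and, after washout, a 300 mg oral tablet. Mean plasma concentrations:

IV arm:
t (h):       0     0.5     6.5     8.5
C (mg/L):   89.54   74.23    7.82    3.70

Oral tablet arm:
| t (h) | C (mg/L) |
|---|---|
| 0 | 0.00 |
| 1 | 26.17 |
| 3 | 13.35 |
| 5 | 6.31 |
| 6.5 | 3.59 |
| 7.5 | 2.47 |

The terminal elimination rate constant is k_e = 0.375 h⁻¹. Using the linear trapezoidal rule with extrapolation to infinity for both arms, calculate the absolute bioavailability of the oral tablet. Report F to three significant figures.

Trapezoidal AUC_0→8.5 (IV):
  [0→0.5]: (89.54+74.23)/2 × 0.5 = 40.9425
  [0.5→6.5]: (74.23+7.82)/2 × 6 = 246.15
  [6.5→8.5]: (7.82+3.70)/2 × 2 = 11.52
  Sum = 298.6125 mg/L·h
IV tail: 3.70/0.375 = 9.867; AUC_iv,0→∞ = 298.6125 + 9.867 = 308.4795 mg/L·h
Trapezoidal AUC_0→7.5 (oral tablet):
  [0→1]: (0.00+26.17)/2 × 1 = 13.085
  [1→3]: (26.17+13.35)/2 × 2 = 39.52
  [3→5]: (13.35+6.31)/2 × 2 = 19.66
  [5→6.5]: (6.31+3.59)/2 × 1.5 = 7.425
  [6.5→7.5]: (3.59+2.47)/2 × 1 = 3.03
  Sum = 82.72 mg/L·h
oral tablet tail: 2.47/0.375 = 6.587; AUC_ev,0→∞ = 82.72 + 6.587 = 89.307 mg/L·h
F = (AUC_ev/D_ev)/(AUC_iv/D_iv) = (89.307/300)/(308.4795/200) = 0.29769/1.5423975 = 0.1930

F = 0.193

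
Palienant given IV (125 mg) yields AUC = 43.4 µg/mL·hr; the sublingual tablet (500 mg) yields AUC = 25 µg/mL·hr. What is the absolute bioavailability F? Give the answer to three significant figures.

F = 0.144

F = (AUC_ev / D_ev) / (AUC_iv / D_iv)
  = (25/500) / (43.4/125)
  = 0.05 / 0.3472 = 0.1440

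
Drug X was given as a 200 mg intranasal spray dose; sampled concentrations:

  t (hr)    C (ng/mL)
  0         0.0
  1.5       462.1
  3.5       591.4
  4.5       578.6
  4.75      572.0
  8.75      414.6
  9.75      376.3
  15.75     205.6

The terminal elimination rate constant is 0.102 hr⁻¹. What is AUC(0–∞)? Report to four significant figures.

AUC = 8259 ng/mL·hr

Trapezoidal AUC_0→15.75:
  [0→1.5]: (0.0+462.1)/2 × 1.5 = 346.575
  [1.5→3.5]: (462.1+591.4)/2 × 2 = 1053.5
  [3.5→4.5]: (591.4+578.6)/2 × 1 = 585.0
  [4.5→4.75]: (578.6+572.0)/2 × 0.25 = 143.825
  [4.75→8.75]: (572.0+414.6)/2 × 4 = 1973.2
  [8.75→9.75]: (414.6+376.3)/2 × 1 = 395.45
  [9.75→15.75]: (376.3+205.6)/2 × 6 = 1745.7
  Sum = 6243.25 ng/mL·hr
Extrapolated tail: C_last / k_e = 205.6 / 0.102 = 2015.686
AUC_0→∞ = 6243.25 + 2015.686 = 8258.936 ng/mL·hr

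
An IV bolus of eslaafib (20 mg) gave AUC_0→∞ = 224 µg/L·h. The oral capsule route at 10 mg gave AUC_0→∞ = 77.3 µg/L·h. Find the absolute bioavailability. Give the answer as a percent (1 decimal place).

F = (AUC_ev / D_ev) / (AUC_iv / D_iv)
  = (77.3/10) / (224/20)
  = 7.73 / 11.2 = 0.6902
  = 69.02%

F = 69.0%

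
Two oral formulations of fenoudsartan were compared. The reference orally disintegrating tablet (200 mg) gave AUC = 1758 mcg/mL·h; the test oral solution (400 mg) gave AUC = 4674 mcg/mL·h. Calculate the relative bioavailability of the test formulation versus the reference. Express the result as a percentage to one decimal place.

F_rel = 132.9%

F_rel = (AUC_test/D_test) / (AUC_ref/D_ref)
      = (4674/400) / (1758/200)
      = 11.685 / 8.79 = 1.3294 = 132.94%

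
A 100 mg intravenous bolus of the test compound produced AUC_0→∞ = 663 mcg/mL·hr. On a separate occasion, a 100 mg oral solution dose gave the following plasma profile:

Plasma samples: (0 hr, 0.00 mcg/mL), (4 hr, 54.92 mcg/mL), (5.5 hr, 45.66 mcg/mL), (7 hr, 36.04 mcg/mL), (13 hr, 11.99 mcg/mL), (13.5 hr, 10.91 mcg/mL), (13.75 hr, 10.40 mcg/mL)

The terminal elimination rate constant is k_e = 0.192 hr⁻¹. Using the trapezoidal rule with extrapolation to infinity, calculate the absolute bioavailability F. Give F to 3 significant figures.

Trapezoidal AUC_0→13.75 (oral solution):
  [0→4]: (0.00+54.92)/2 × 4 = 109.84
  [4→5.5]: (54.92+45.66)/2 × 1.5 = 75.435
  [5.5→7]: (45.66+36.04)/2 × 1.5 = 61.275
  [7→13]: (36.04+11.99)/2 × 6 = 144.09
  [13→13.5]: (11.99+10.91)/2 × 0.5 = 5.725
  [13.5→13.75]: (10.91+10.40)/2 × 0.25 = 2.66375
  Sum = 399.02875 mcg/mL·hr
Tail: C_last/k_e = 10.40/0.192 = 54.167
AUC_0→∞ (oral solution) = 399.02875 + 54.167 = 453.19575 mcg/mL·hr
F = (AUC_ev/D_ev)/(AUC_iv/D_iv) = (453.19575/100)/(663/100) = 4.5319575/6.63 = 0.6836

F = 0.684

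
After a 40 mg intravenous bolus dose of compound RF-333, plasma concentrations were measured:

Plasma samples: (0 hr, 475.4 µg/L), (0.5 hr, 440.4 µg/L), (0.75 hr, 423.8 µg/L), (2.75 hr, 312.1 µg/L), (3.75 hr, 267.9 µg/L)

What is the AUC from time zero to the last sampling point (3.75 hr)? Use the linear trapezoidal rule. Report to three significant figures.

AUC = 1360 µg/L·hr

Trapezoidal AUC_0→3.75:
  [0→0.5]: (475.4+440.4)/2 × 0.5 = 228.95
  [0.5→0.75]: (440.4+423.8)/2 × 0.25 = 108.025
  [0.75→2.75]: (423.8+312.1)/2 × 2 = 735.9
  [2.75→3.75]: (312.1+267.9)/2 × 1 = 290.0
  Sum = 1362.875 µg/L·hr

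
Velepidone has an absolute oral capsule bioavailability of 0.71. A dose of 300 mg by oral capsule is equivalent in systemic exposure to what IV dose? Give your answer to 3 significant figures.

D_iv = 213 mg

Systemic exposure from an extravascular dose = F × D_ev, so the equivalent IV dose is F × D_ev.
D_iv = F × D_ev = 0.71 × 300 = 213 mg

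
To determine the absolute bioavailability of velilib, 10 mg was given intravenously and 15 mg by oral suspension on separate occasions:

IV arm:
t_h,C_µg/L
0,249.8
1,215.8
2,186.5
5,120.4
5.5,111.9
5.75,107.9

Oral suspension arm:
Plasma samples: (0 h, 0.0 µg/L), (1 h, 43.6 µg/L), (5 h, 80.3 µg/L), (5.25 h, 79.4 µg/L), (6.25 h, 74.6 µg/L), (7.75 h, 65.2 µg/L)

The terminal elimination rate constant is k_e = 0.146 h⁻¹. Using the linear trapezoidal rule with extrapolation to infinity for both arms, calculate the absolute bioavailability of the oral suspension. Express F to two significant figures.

F = 0.36

Trapezoidal AUC_0→5.75 (IV):
  [0→1]: (249.8+215.8)/2 × 1 = 232.8
  [1→2]: (215.8+186.5)/2 × 1 = 201.15
  [2→5]: (186.5+120.4)/2 × 3 = 460.35
  [5→5.5]: (120.4+111.9)/2 × 0.5 = 58.075
  [5.5→5.75]: (111.9+107.9)/2 × 0.25 = 27.475
  Sum = 979.85 µg/L·h
IV tail: 107.9/0.146 = 739.041; AUC_iv,0→∞ = 979.85 + 739.041 = 1718.891 µg/L·h
Trapezoidal AUC_0→7.75 (oral suspension):
  [0→1]: (0.0+43.6)/2 × 1 = 21.8
  [1→5]: (43.6+80.3)/2 × 4 = 247.8
  [5→5.25]: (80.3+79.4)/2 × 0.25 = 19.9625
  [5.25→6.25]: (79.4+74.6)/2 × 1 = 77.0
  [6.25→7.75]: (74.6+65.2)/2 × 1.5 = 104.85
  Sum = 471.4125 µg/L·h
oral suspension tail: 65.2/0.146 = 446.575; AUC_ev,0→∞ = 471.4125 + 446.575 = 917.9875 µg/L·h
F = (AUC_ev/D_ev)/(AUC_iv/D_iv) = (917.9875/15)/(1718.891/10) = 61.1992/171.8891 = 0.3560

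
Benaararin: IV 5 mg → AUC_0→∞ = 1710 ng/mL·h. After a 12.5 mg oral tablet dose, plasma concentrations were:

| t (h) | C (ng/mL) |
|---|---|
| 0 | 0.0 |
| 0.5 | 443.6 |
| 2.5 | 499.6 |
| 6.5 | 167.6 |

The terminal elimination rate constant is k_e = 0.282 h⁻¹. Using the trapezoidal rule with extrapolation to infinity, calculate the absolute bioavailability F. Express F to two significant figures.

Trapezoidal AUC_0→6.5 (oral tablet):
  [0→0.5]: (0.0+443.6)/2 × 0.5 = 110.9
  [0.5→2.5]: (443.6+499.6)/2 × 2 = 943.2
  [2.5→6.5]: (499.6+167.6)/2 × 4 = 1334.4
  Sum = 2388.5 ng/mL·h
Tail: C_last/k_e = 167.6/0.282 = 594.326
AUC_0→∞ (oral tablet) = 2388.5 + 594.326 = 2982.826 ng/mL·h
F = (AUC_ev/D_ev)/(AUC_iv/D_iv) = (2982.826/12.5)/(1710/5) = 238.62608/342 = 0.6977

F = 0.70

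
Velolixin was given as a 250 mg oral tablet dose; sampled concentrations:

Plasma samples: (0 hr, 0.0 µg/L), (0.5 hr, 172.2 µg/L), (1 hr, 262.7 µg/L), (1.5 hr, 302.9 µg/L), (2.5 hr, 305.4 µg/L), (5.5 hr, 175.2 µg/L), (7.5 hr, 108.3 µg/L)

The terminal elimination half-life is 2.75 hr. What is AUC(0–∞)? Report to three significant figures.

AUC = 2030 µg/L·hr

Trapezoidal AUC_0→7.5:
  [0→0.5]: (0.0+172.2)/2 × 0.5 = 43.05
  [0.5→1]: (172.2+262.7)/2 × 0.5 = 108.725
  [1→1.5]: (262.7+302.9)/2 × 0.5 = 141.4
  [1.5→2.5]: (302.9+305.4)/2 × 1 = 304.15
  [2.5→5.5]: (305.4+175.2)/2 × 3 = 720.9
  [5.5→7.5]: (175.2+108.3)/2 × 2 = 283.5
  Sum = 1601.725 µg/L·hr
k_e = ln2 / t½ = 0.693147 / 2.75 = 0.2521 hr^-1
Extrapolated tail: C_last / k_e = 108.3 / 0.2521 = 429.591
AUC_0→∞ = 1601.725 + 429.591 = 2031.316 µg/L·hr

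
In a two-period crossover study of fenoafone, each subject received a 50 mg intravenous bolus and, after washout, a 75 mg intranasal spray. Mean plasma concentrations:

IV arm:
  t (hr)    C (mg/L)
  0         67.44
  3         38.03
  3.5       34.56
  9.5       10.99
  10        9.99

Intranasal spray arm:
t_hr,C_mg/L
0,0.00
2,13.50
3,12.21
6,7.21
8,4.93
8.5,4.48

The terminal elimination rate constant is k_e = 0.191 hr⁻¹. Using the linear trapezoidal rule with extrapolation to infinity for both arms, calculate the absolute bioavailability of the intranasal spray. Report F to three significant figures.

F = 0.168

Trapezoidal AUC_0→10 (IV):
  [0→3]: (67.44+38.03)/2 × 3 = 158.205
  [3→3.5]: (38.03+34.56)/2 × 0.5 = 18.1475
  [3.5→9.5]: (34.56+10.99)/2 × 6 = 136.65
  [9.5→10]: (10.99+9.99)/2 × 0.5 = 5.245
  Sum = 318.2475 mg/L·hr
IV tail: 9.99/0.191 = 52.304; AUC_iv,0→∞ = 318.2475 + 52.304 = 370.5515 mg/L·hr
Trapezoidal AUC_0→8.5 (intranasal spray):
  [0→2]: (0.00+13.50)/2 × 2 = 13.5
  [2→3]: (13.50+12.21)/2 × 1 = 12.855
  [3→6]: (12.21+7.21)/2 × 3 = 29.13
  [6→8]: (7.21+4.93)/2 × 2 = 12.14
  [8→8.5]: (4.93+4.48)/2 × 0.5 = 2.3525
  Sum = 69.9775 mg/L·hr
intranasal spray tail: 4.48/0.191 = 23.455; AUC_ev,0→∞ = 69.9775 + 23.455 = 93.4325 mg/L·hr
F = (AUC_ev/D_ev)/(AUC_iv/D_iv) = (93.4325/75)/(370.5515/50) = 1.24577/7.41103 = 0.1681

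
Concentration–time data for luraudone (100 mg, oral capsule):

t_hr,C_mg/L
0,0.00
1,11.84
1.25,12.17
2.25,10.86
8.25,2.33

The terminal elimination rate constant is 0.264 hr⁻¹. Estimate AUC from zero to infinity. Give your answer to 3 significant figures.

AUC = 68.8 mg/L·hr

Trapezoidal AUC_0→8.25:
  [0→1]: (0.00+11.84)/2 × 1 = 5.92
  [1→1.25]: (11.84+12.17)/2 × 0.25 = 3.00125
  [1.25→2.25]: (12.17+10.86)/2 × 1 = 11.515
  [2.25→8.25]: (10.86+2.33)/2 × 6 = 39.57
  Sum = 60.00625 mg/L·hr
Extrapolated tail: C_last / k_e = 2.33 / 0.264 = 8.826
AUC_0→∞ = 60.00625 + 8.826 = 68.83225 mg/L·hr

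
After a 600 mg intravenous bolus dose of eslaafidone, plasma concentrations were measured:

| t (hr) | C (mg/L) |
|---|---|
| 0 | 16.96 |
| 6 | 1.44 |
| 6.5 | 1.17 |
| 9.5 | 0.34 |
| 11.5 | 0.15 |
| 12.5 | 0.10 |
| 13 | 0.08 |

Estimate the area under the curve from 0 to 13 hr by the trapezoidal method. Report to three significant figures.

AUC = 58.8 mg/L·hr

Trapezoidal AUC_0→13:
  [0→6]: (16.96+1.44)/2 × 6 = 55.2
  [6→6.5]: (1.44+1.17)/2 × 0.5 = 0.6525
  [6.5→9.5]: (1.17+0.34)/2 × 3 = 2.265
  [9.5→11.5]: (0.34+0.15)/2 × 2 = 0.49
  [11.5→12.5]: (0.15+0.10)/2 × 1 = 0.125
  [12.5→13]: (0.10+0.08)/2 × 0.5 = 0.045
  Sum = 58.7775 mg/L·hr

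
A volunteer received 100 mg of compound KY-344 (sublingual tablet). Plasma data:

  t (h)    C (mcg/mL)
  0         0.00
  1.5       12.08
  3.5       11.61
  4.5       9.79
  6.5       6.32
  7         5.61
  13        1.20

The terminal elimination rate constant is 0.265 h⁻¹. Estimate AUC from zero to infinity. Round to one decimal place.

AUC = 87.5 mcg/mL·h

Trapezoidal AUC_0→13:
  [0→1.5]: (0.00+12.08)/2 × 1.5 = 9.06
  [1.5→3.5]: (12.08+11.61)/2 × 2 = 23.69
  [3.5→4.5]: (11.61+9.79)/2 × 1 = 10.7
  [4.5→6.5]: (9.79+6.32)/2 × 2 = 16.11
  [6.5→7]: (6.32+5.61)/2 × 0.5 = 2.9825
  [7→13]: (5.61+1.20)/2 × 6 = 20.43
  Sum = 82.9725 mcg/mL·h
Extrapolated tail: C_last / k_e = 1.20 / 0.265 = 4.528
AUC_0→∞ = 82.9725 + 4.528 = 87.5005 mcg/mL·h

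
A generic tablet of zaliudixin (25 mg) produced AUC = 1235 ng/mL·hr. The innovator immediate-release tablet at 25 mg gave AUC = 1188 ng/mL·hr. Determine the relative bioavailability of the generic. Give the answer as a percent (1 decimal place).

F_rel = (AUC_test/D_test) / (AUC_ref/D_ref)
      = (1235/25) / (1188/25)
      = 49.4 / 47.52 = 1.0396 = 103.96%

F_rel = 104.0%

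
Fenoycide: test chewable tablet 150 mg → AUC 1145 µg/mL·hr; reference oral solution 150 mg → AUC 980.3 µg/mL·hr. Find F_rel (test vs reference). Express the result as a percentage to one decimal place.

F_rel = (AUC_test/D_test) / (AUC_ref/D_ref)
      = (1145/150) / (980.3/150)
      = 7.63333 / 6.53533 = 1.1680 = 116.80%

F_rel = 116.8%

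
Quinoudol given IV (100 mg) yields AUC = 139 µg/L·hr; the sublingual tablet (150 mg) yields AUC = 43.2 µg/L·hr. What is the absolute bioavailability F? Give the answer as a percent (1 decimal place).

F = (AUC_ev / D_ev) / (AUC_iv / D_iv)
  = (43.2/150) / (139/100)
  = 0.288 / 1.39 = 0.2072
  = 20.72%

F = 20.7%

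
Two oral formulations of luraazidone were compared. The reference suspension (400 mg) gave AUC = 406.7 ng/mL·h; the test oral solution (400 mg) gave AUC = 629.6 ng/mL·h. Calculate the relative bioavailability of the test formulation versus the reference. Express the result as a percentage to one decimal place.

F_rel = 154.8%

F_rel = (AUC_test/D_test) / (AUC_ref/D_ref)
      = (629.6/400) / (406.7/400)
      = 1.574 / 1.01675 = 1.5481 = 154.81%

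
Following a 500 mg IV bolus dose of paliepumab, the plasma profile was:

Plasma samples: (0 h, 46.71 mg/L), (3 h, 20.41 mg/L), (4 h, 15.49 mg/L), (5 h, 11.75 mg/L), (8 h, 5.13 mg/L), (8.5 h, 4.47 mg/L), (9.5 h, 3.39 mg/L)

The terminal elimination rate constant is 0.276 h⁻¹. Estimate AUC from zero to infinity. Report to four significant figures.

AUC = 176.2 mg/L·h

Trapezoidal AUC_0→9.5:
  [0→3]: (46.71+20.41)/2 × 3 = 100.68
  [3→4]: (20.41+15.49)/2 × 1 = 17.95
  [4→5]: (15.49+11.75)/2 × 1 = 13.62
  [5→8]: (11.75+5.13)/2 × 3 = 25.32
  [8→8.5]: (5.13+4.47)/2 × 0.5 = 2.4
  [8.5→9.5]: (4.47+3.39)/2 × 1 = 3.93
  Sum = 163.9 mg/L·h
Extrapolated tail: C_last / k_e = 3.39 / 0.276 = 12.283
AUC_0→∞ = 163.9 + 12.283 = 176.183 mg/L·h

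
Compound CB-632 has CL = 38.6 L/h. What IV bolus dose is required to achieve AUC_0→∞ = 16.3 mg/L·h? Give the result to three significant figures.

Dose = 629 mg

Dose_iv = CL × AUC_0→∞
     = 38.6 × 16.3 = 629.18 mg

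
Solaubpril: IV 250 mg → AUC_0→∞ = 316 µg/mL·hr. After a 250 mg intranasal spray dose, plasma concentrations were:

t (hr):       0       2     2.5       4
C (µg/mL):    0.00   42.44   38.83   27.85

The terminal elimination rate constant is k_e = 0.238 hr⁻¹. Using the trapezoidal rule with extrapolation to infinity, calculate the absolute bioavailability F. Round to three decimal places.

F = 0.727

Trapezoidal AUC_0→4 (intranasal spray):
  [0→2]: (0.00+42.44)/2 × 2 = 42.44
  [2→2.5]: (42.44+38.83)/2 × 0.5 = 20.3175
  [2.5→4]: (38.83+27.85)/2 × 1.5 = 50.01
  Sum = 112.7675 µg/mL·hr
Tail: C_last/k_e = 27.85/0.238 = 117.017
AUC_0→∞ (intranasal spray) = 112.7675 + 117.017 = 229.7845 µg/mL·hr
F = (AUC_ev/D_ev)/(AUC_iv/D_iv) = (229.7845/250)/(316/250) = 0.919138/1.264 = 0.7272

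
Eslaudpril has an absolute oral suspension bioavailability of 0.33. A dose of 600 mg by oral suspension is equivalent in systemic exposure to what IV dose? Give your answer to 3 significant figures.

Systemic exposure from an extravascular dose = F × D_ev, so the equivalent IV dose is F × D_ev.
D_iv = F × D_ev = 0.33 × 600 = 198 mg

D_iv = 198 mg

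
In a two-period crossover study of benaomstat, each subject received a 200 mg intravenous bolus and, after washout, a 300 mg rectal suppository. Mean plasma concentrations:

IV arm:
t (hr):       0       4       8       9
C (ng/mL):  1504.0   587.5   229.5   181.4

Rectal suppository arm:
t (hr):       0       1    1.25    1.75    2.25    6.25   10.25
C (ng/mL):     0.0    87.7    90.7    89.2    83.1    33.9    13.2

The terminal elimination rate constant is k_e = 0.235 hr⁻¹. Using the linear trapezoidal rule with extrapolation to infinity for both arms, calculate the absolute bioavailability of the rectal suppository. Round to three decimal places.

Trapezoidal AUC_0→9 (IV):
  [0→4]: (1504.0+587.5)/2 × 4 = 4183.0
  [4→8]: (587.5+229.5)/2 × 4 = 1634.0
  [8→9]: (229.5+181.4)/2 × 1 = 205.45
  Sum = 6022.45 ng/mL·hr
IV tail: 181.4/0.235 = 771.915; AUC_iv,0→∞ = 6022.45 + 771.915 = 6794.365 ng/mL·hr
Trapezoidal AUC_0→10.25 (rectal suppository):
  [0→1]: (0.0+87.7)/2 × 1 = 43.85
  [1→1.25]: (87.7+90.7)/2 × 0.25 = 22.3
  [1.25→1.75]: (90.7+89.2)/2 × 0.5 = 44.975
  [1.75→2.25]: (89.2+83.1)/2 × 0.5 = 43.075
  [2.25→6.25]: (83.1+33.9)/2 × 4 = 234.0
  [6.25→10.25]: (33.9+13.2)/2 × 4 = 94.2
  Sum = 482.4 ng/mL·hr
rectal suppository tail: 13.2/0.235 = 56.170; AUC_ev,0→∞ = 482.4 + 56.170 = 538.57 ng/mL·hr
F = (AUC_ev/D_ev)/(AUC_iv/D_iv) = (538.57/300)/(6794.365/200) = 1.79523/33.971825 = 0.0528

F = 0.053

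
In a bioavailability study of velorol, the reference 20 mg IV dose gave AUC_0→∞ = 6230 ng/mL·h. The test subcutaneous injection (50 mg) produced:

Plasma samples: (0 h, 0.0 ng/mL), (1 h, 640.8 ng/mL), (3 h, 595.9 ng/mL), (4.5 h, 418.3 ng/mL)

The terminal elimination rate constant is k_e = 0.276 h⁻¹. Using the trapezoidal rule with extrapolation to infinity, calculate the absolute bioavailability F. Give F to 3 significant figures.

F = 0.246

Trapezoidal AUC_0→4.5 (subcutaneous injection):
  [0→1]: (0.0+640.8)/2 × 1 = 320.4
  [1→3]: (640.8+595.9)/2 × 2 = 1236.7
  [3→4.5]: (595.9+418.3)/2 × 1.5 = 760.65
  Sum = 2317.75 ng/mL·h
Tail: C_last/k_e = 418.3/0.276 = 1515.580
AUC_0→∞ (subcutaneous injection) = 2317.75 + 1515.580 = 3833.33 ng/mL·h
F = (AUC_ev/D_ev)/(AUC_iv/D_iv) = (3833.33/50)/(6230/20) = 76.6666/311.5 = 0.2461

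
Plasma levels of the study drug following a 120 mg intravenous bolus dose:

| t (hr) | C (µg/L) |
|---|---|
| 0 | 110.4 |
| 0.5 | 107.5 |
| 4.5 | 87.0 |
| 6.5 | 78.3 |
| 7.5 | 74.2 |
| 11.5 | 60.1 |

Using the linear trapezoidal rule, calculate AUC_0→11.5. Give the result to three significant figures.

Trapezoidal AUC_0→11.5:
  [0→0.5]: (110.4+107.5)/2 × 0.5 = 54.475
  [0.5→4.5]: (107.5+87.0)/2 × 4 = 389.0
  [4.5→6.5]: (87.0+78.3)/2 × 2 = 165.3
  [6.5→7.5]: (78.3+74.2)/2 × 1 = 76.25
  [7.5→11.5]: (74.2+60.1)/2 × 4 = 268.6
  Sum = 953.625 µg/L·hr

AUC = 954 µg/L·hr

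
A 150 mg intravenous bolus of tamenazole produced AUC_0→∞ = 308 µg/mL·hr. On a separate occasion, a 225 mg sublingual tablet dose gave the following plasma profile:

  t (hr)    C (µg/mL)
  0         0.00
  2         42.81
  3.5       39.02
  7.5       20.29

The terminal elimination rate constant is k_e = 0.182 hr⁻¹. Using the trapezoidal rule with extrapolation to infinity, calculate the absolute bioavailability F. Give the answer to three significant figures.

F = 0.724

Trapezoidal AUC_0→7.5 (sublingual tablet):
  [0→2]: (0.00+42.81)/2 × 2 = 42.81
  [2→3.5]: (42.81+39.02)/2 × 1.5 = 61.3725
  [3.5→7.5]: (39.02+20.29)/2 × 4 = 118.62
  Sum = 222.8025 µg/mL·hr
Tail: C_last/k_e = 20.29/0.182 = 111.484
AUC_0→∞ (sublingual tablet) = 222.8025 + 111.484 = 334.2865 µg/mL·hr
F = (AUC_ev/D_ev)/(AUC_iv/D_iv) = (334.2865/225)/(308/150) = 1.48572/2.05333 = 0.7236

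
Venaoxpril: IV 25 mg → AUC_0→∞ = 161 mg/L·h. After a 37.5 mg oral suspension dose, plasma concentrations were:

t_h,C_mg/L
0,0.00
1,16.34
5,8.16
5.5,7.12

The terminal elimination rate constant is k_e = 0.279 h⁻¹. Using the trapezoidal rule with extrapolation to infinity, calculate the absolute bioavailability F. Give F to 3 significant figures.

Trapezoidal AUC_0→5.5 (oral suspension):
  [0→1]: (0.00+16.34)/2 × 1 = 8.17
  [1→5]: (16.34+8.16)/2 × 4 = 49.0
  [5→5.5]: (8.16+7.12)/2 × 0.5 = 3.82
  Sum = 60.99 mg/L·h
Tail: C_last/k_e = 7.12/0.279 = 25.520
AUC_0→∞ (oral suspension) = 60.99 + 25.520 = 86.51 mg/L·h
F = (AUC_ev/D_ev)/(AUC_iv/D_iv) = (86.51/37.5)/(161/25) = 2.30693/6.44 = 0.3582

F = 0.358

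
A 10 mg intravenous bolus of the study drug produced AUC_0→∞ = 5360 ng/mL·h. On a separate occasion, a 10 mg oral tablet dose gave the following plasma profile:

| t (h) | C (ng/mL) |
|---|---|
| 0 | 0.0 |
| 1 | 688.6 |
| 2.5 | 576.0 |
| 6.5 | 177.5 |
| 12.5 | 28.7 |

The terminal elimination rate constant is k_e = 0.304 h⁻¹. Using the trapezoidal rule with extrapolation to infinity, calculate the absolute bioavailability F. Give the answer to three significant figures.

F = 0.655

Trapezoidal AUC_0→12.5 (oral tablet):
  [0→1]: (0.0+688.6)/2 × 1 = 344.3
  [1→2.5]: (688.6+576.0)/2 × 1.5 = 948.45
  [2.5→6.5]: (576.0+177.5)/2 × 4 = 1507.0
  [6.5→12.5]: (177.5+28.7)/2 × 6 = 618.6
  Sum = 3418.35 ng/mL·h
Tail: C_last/k_e = 28.7/0.304 = 94.408
AUC_0→∞ (oral tablet) = 3418.35 + 94.408 = 3512.758 ng/mL·h
F = (AUC_ev/D_ev)/(AUC_iv/D_iv) = (3512.758/10)/(5360/10) = 351.2758/536 = 0.6554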